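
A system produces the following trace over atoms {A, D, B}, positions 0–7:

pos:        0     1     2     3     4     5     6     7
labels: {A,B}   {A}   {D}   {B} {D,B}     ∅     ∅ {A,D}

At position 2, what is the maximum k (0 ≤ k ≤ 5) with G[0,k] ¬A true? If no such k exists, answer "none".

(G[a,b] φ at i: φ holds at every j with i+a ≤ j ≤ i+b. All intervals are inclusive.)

¬A must hold from j=2 onward; find where it first fails.
  j=2: holds
  j=3: holds
  j=4: holds
  j=5: holds
  j=6: holds
  j=7: fails
Holds on [2,6], so largest k = 4.

4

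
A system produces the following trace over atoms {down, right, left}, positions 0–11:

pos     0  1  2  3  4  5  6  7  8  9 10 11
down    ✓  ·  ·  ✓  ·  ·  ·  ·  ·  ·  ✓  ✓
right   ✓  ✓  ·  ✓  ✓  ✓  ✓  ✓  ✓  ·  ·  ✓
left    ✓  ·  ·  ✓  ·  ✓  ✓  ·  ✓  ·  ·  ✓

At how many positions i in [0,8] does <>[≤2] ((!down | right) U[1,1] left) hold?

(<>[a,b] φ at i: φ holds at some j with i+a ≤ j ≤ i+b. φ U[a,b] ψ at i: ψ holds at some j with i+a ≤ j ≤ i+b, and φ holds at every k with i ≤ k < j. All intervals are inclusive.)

8

Evaluate at each i in [0,8]:
  i=0: ✓ (witness j=2)
  i=1: ✓ (witness j=2)
  i=2: ✓ (witness j=2)
  i=3: ✓ (witness j=4)
  i=4: ✓ (witness j=4)
  i=5: ✓ (witness j=5)
  i=6: ✓ (witness j=7)
  i=7: ✓ (witness j=7)
  i=8: ✗ (none in [8,10])
Positions where it holds: {0, 1, 2, 3, 4, 5, 6, 7} → 8.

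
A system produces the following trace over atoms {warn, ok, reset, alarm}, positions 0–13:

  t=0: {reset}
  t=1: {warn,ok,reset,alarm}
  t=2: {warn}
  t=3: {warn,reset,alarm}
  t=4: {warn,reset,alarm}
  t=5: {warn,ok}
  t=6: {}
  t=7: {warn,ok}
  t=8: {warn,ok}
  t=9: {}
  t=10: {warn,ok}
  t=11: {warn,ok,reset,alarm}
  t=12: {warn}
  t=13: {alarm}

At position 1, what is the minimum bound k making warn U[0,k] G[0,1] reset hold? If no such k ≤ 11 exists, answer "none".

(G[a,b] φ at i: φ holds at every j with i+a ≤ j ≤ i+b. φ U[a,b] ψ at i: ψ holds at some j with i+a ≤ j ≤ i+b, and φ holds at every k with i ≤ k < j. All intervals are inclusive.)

2

Need earliest j ≥ 1 with G[0,1] reset, and warn at every k in [1,j-1].
  j=1: rhs fails.
  j=2: rhs fails.
  j=3: rhs holds; lhs holds on [1,2]. k = 2.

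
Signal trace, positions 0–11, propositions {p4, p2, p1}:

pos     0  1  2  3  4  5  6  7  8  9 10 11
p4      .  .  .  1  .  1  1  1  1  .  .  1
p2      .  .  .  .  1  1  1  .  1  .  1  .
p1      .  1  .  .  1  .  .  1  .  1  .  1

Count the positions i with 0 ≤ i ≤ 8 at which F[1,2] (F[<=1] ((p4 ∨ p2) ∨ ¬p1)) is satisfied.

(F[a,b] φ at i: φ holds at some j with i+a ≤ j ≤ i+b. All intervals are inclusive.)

9

Evaluate at each i in [0,8]:
  i=0: ✓ (witness j=1)
  i=1: ✓ (witness j=2)
  i=2: ✓ (witness j=3)
  i=3: ✓ (witness j=4)
  i=4: ✓ (witness j=5)
  i=5: ✓ (witness j=6)
  i=6: ✓ (witness j=7)
  i=7: ✓ (witness j=8)
  i=8: ✓ (witness j=9)
Positions where it holds: {0, 1, 2, 3, 4, 5, 6, 7, 8} → 9.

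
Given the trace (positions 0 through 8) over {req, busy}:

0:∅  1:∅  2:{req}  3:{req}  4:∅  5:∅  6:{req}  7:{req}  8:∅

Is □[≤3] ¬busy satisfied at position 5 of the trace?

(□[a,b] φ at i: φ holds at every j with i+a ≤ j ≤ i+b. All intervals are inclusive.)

True

Check ¬busy at every j in [5,8]:
  j=5: true
  j=6: true
  j=7: true
  j=8: true
All positions satisfy it → formula holds.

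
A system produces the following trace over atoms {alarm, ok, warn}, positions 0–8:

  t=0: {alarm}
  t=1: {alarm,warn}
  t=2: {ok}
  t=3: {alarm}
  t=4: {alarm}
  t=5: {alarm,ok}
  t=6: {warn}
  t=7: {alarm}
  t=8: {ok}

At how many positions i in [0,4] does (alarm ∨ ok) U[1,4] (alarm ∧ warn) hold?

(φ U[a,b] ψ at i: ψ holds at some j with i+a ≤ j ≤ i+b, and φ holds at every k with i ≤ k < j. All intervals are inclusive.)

1

Evaluate at each i in [0,4]:
  i=0: ✓ (rhs at j=1; lhs holds on [0,0])
  i=1: ✗ (no rhs in [2,5])
  i=2: ✗ (no rhs in [3,6])
  i=3: ✗ (no rhs in [4,7])
  i=4: ✗ (no rhs in [5,8])
Positions where it holds: {0} → 1.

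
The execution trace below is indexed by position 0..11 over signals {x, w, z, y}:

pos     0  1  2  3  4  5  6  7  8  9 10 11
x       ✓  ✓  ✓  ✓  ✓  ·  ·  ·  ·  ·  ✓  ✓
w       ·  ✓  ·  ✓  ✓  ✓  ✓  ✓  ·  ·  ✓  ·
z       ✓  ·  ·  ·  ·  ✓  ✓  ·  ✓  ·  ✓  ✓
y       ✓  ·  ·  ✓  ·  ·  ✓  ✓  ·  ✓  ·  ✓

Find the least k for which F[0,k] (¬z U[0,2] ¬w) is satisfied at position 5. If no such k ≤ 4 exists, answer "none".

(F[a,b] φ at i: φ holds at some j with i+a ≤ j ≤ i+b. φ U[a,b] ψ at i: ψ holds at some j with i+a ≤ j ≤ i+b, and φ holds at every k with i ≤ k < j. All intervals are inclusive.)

2

Scan j = 5,6,… for (¬z U[0,2] ¬w):
  j=5: fails
  j=6: fails
  j=7: holds
First hit at j=7, so smallest k = 7-5 = 2.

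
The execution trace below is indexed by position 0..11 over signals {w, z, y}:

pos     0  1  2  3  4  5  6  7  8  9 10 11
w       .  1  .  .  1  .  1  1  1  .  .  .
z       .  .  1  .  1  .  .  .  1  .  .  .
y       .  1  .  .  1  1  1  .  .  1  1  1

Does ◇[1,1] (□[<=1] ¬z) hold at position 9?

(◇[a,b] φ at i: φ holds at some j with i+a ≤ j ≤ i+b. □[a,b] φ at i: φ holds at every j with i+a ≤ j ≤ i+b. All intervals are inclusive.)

Check □[<=1] ¬z at each j in [10,10]:
  j=10: holds on [10,11]
Found at j=10 → formula holds.

Holds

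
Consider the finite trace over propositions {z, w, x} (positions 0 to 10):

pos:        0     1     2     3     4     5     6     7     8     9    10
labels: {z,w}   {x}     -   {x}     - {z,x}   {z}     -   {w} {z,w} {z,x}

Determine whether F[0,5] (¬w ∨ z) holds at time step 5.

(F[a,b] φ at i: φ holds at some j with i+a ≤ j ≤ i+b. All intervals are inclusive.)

Check (¬w ∨ z) at each j in [5,10]:
  j=5: true
  j=6: true
  j=7: true
  j=8: false
  j=9: true
  j=10: true
Found at j=5 → formula holds.

True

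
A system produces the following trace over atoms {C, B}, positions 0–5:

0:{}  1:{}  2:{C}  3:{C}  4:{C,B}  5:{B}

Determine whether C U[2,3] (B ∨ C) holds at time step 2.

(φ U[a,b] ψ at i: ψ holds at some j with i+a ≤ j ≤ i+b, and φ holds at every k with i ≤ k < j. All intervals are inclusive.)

Need some j in [4,5] with (B ∨ C), and C at every k in [2,j-1].
  j=4: (B ∨ C) holds; C holds at every k in [2,3] → satisfied.

True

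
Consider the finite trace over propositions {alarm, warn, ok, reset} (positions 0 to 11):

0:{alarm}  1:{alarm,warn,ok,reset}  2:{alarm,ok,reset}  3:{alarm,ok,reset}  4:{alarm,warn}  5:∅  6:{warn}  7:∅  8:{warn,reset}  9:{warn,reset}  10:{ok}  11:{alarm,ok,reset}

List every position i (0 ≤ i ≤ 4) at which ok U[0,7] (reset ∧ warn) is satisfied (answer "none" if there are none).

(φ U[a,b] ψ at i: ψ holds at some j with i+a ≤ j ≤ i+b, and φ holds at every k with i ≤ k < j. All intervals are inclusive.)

1

Evaluate at each i in [0,4]:
  i=0: ✗ (lhs fails at k=0 before rhs at j=1)
  i=1: ✓ (rhs at j=1)
  i=2: ✗ (lhs fails at k=4 before rhs at j=8)
  i=3: ✗ (lhs fails at k=4 before rhs at j=8)
  i=4: ✗ (lhs fails at k=4 before rhs at j=8)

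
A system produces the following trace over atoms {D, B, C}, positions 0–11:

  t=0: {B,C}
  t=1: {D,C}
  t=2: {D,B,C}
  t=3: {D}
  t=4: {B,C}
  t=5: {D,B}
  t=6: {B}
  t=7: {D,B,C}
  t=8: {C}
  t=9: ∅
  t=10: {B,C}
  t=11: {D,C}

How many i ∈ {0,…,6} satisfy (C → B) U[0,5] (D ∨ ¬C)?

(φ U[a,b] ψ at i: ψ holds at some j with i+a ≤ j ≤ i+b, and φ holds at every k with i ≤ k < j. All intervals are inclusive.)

7

Evaluate at each i in [0,6]:
  i=0: ✓ (rhs at j=1; lhs holds on [0,0])
  i=1: ✓ (rhs at j=1)
  i=2: ✓ (rhs at j=2)
  i=3: ✓ (rhs at j=3)
  i=4: ✓ (rhs at j=5; lhs holds on [4,4])
  i=5: ✓ (rhs at j=5)
  i=6: ✓ (rhs at j=6)
Positions where it holds: {0, 1, 2, 3, 4, 5, 6} → 7.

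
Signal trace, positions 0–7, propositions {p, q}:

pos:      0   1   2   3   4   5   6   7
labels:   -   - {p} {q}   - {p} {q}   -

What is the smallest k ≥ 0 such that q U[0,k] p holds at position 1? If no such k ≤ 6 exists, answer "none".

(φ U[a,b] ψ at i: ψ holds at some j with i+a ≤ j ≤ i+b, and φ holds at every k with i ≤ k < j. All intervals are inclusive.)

none

Need earliest j ≥ 1 with p, and q at every k in [1,j-1].
  j=1: rhs fails.
  j=2: rhs holds but lhs fails at k=1.
  j=3: rhs fails.
  j=4: rhs fails.
  j=5: rhs holds but lhs fails at k=1.
  j=6: rhs fails.
  j=7: rhs fails.
No witness within the range → none.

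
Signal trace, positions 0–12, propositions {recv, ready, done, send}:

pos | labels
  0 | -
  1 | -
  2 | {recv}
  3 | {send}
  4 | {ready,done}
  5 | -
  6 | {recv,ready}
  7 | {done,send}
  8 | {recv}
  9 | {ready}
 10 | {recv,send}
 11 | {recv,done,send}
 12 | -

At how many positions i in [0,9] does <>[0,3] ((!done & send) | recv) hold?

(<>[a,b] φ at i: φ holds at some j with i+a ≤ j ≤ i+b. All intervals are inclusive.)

Evaluate at each i in [0,9]:
  i=0: ✓ (witness j=2)
  i=1: ✓ (witness j=2)
  i=2: ✓ (witness j=2)
  i=3: ✓ (witness j=3)
  i=4: ✓ (witness j=6)
  i=5: ✓ (witness j=6)
  i=6: ✓ (witness j=6)
  i=7: ✓ (witness j=8)
  i=8: ✓ (witness j=8)
  i=9: ✓ (witness j=10)
Positions where it holds: {0, 1, 2, 3, 4, 5, 6, 7, 8, 9} → 10.

10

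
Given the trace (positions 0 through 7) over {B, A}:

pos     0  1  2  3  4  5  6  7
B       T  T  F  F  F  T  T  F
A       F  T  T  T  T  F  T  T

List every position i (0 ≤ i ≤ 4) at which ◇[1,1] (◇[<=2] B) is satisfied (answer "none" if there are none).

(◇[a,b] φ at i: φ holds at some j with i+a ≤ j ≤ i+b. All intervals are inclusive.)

Evaluate at each i in [0,4]:
  i=0: ✓ (witness j=1)
  i=1: ✗ (none in [2,2])
  i=2: ✓ (witness j=3)
  i=3: ✓ (witness j=4)
  i=4: ✓ (witness j=5)

0, 2, 3, 4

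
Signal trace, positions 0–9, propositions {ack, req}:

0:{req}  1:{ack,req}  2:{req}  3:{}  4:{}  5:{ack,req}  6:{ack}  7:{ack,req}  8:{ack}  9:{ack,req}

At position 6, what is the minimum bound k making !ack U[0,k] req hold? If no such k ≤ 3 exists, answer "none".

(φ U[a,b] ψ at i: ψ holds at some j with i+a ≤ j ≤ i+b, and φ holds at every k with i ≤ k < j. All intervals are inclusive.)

Need earliest j ≥ 6 with req, and !ack at every k in [6,j-1].
  j=6: rhs fails.
  j=7: rhs holds but lhs fails at k=6.
  j=8: rhs fails.
  j=9: rhs holds but lhs fails at k=6.
No witness within the range → none.

none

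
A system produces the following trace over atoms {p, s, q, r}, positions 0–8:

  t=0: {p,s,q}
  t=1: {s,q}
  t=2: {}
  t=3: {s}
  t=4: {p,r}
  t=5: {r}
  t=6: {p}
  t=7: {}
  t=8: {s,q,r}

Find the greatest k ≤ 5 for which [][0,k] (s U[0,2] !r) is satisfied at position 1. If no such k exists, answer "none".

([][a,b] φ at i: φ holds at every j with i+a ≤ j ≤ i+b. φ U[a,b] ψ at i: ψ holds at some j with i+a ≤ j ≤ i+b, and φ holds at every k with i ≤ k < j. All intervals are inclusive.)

(s U[0,2] !r) must hold from j=1 onward; find where it first fails.
  j=1: holds
  j=2: holds
  j=3: holds
  j=4: fails
Holds on [1,3], so largest k = 2.

2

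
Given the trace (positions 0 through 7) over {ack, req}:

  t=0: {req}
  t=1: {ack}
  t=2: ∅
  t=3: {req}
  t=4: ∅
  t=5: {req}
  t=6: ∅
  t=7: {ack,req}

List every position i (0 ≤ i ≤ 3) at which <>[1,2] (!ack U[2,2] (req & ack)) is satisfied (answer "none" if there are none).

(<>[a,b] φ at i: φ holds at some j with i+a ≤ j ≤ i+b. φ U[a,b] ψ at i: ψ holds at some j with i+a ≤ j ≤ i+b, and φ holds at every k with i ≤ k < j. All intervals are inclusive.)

Evaluate at each i in [0,3]:
  i=0: ✗ (none in [1,2])
  i=1: ✗ (none in [2,3])
  i=2: ✗ (none in [3,4])
  i=3: ✓ (witness j=5)

3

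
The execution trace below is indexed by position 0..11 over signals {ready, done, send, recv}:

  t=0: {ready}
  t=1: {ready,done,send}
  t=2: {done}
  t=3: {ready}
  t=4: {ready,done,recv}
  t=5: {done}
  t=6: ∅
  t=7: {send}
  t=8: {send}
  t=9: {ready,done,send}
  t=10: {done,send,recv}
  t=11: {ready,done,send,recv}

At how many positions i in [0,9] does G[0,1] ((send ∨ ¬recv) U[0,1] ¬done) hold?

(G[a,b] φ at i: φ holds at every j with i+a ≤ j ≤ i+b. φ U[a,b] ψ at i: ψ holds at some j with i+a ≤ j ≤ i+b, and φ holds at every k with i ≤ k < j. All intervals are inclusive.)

Evaluate at each i in [0,9]:
  i=0: ✗ (fails at j=1)
  i=1: ✗ (fails at j=1)
  i=2: ✓ (all of [2,3])
  i=3: ✗ (fails at j=4)
  i=4: ✗ (fails at j=4)
  i=5: ✓ (all of [5,6])
  i=6: ✓ (all of [6,7])
  i=7: ✓ (all of [7,8])
  i=8: ✗ (fails at j=9)
  i=9: ✗ (fails at j=9)
Positions where it holds: {2, 5, 6, 7} → 4.

4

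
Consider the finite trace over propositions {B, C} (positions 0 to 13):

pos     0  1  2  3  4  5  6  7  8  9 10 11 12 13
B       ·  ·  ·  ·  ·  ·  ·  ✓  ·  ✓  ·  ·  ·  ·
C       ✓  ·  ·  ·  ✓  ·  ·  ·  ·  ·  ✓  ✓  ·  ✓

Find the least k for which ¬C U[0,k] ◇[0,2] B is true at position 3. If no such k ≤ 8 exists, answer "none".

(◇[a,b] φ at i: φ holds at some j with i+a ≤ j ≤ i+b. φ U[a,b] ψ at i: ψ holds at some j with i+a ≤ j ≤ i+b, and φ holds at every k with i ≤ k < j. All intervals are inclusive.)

Need earliest j ≥ 3 with ◇[0,2] B, and ¬C at every k in [3,j-1].
  j=3: rhs fails.
  j=4: rhs fails.
  j=5: rhs holds but lhs fails at k=4.
  j=6: rhs holds but lhs fails at k=4.
  j=7: rhs holds but lhs fails at k=4.
  j=8: rhs holds but lhs fails at k=4.
  j=9: rhs holds but lhs fails at k=4.
  j=10: rhs fails.
  j=11: rhs fails.
No witness within the range → none.

none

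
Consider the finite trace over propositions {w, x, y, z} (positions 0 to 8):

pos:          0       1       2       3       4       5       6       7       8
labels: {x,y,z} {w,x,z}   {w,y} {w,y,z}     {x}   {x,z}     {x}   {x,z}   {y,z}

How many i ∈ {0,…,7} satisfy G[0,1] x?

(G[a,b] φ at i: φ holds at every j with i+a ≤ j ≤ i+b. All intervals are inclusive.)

4

Evaluate at each i in [0,7]:
  i=0: ✓ (all of [0,1])
  i=1: ✗ (fails at j=2)
  i=2: ✗ (fails at j=2)
  i=3: ✗ (fails at j=3)
  i=4: ✓ (all of [4,5])
  i=5: ✓ (all of [5,6])
  i=6: ✓ (all of [6,7])
  i=7: ✗ (fails at j=8)
Positions where it holds: {0, 4, 5, 6} → 4.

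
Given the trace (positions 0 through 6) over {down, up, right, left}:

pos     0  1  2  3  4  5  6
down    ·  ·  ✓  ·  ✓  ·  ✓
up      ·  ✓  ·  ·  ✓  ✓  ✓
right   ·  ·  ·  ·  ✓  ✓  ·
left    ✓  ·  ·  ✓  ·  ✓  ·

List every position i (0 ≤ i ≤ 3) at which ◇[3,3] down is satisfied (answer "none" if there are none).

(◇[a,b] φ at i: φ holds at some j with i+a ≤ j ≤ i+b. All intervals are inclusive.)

Evaluate at each i in [0,3]:
  i=0: ✗ (none in [3,3])
  i=1: ✓ (witness j=4)
  i=2: ✗ (none in [5,5])
  i=3: ✓ (witness j=6)

1, 3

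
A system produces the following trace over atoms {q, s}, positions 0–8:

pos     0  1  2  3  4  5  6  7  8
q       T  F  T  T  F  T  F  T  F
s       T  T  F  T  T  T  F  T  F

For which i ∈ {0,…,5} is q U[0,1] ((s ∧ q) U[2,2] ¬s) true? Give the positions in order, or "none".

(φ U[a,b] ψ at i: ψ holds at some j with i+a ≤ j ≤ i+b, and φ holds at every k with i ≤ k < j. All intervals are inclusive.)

Evaluate at each i in [0,5]:
  i=0: ✗ (no rhs in [0,1])
  i=1: ✗ (no rhs in [1,2])
  i=2: ✗ (no rhs in [2,3])
  i=3: ✗ (no rhs in [3,4])
  i=4: ✗ (no rhs in [4,5])
  i=5: ✗ (no rhs in [5,6])

none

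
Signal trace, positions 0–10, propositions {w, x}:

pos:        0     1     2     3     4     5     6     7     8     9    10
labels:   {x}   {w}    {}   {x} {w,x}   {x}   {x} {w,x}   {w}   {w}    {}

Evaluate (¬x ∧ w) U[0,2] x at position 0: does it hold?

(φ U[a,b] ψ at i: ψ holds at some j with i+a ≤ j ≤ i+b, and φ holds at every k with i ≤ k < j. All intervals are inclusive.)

Holds

Need some j in [0,2] with x, and (¬x ∧ w) at every k in [0,j-1].
  j=0: x holds; no prefix to check → satisfied.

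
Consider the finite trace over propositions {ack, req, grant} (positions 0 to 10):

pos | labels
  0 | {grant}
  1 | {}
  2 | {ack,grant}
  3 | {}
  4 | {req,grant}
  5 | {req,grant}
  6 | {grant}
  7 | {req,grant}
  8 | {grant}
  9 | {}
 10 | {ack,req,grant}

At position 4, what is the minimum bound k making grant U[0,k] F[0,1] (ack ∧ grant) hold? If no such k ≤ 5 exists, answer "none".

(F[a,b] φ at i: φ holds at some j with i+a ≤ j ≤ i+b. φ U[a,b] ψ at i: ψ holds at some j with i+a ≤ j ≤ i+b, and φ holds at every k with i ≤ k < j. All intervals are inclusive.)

5

Need earliest j ≥ 4 with F[0,1] (ack ∧ grant), and grant at every k in [4,j-1].
  j=4: rhs fails.
  j=5: rhs fails.
  j=6: rhs fails.
  j=7: rhs fails.
  j=8: rhs fails.
  j=9: rhs holds; lhs holds on [4,8]. k = 5.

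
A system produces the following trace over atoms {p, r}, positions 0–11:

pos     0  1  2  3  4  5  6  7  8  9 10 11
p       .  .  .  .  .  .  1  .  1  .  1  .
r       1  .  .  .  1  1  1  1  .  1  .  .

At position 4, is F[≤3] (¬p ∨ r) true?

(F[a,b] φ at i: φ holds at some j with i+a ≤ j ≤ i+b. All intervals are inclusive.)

Holds

Check (¬p ∨ r) at each j in [4,7]:
  j=4: true
  j=5: true
  j=6: true
  j=7: true
Found at j=4 → formula holds.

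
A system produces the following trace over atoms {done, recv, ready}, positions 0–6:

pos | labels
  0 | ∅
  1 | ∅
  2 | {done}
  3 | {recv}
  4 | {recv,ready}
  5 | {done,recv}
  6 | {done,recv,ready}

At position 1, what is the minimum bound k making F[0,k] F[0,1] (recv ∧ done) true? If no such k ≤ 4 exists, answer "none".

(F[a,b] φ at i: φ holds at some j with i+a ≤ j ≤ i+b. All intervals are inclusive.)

Scan j = 1,2,… for F[0,1] (recv ∧ done):
  j=1: fails
  j=2: fails
  j=3: fails
  j=4: holds
First hit at j=4, so smallest k = 4-1 = 3.

3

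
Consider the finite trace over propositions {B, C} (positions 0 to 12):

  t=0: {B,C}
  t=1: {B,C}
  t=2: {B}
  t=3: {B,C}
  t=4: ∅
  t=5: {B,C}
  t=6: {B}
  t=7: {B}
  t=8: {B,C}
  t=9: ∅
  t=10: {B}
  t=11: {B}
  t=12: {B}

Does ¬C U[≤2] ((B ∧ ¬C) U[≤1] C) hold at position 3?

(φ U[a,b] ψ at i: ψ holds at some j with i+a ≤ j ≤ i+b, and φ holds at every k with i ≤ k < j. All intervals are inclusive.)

Need some j in [3,5] with ((B ∧ ¬C) U[≤1] C), and ¬C at every k in [3,j-1].
  j=3: ((B ∧ ¬C) U[≤1] C) holds; no prefix to check → satisfied.

Yes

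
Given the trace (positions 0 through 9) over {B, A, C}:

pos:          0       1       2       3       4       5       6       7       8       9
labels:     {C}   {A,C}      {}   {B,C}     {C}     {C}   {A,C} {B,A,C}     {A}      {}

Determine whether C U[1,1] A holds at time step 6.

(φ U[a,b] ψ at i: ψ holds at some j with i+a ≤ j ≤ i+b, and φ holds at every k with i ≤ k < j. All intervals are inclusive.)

Need some j in [7,7] with A, and C at every k in [6,j-1].
  j=7: A holds; C holds at every k in [6,6] → satisfied.

True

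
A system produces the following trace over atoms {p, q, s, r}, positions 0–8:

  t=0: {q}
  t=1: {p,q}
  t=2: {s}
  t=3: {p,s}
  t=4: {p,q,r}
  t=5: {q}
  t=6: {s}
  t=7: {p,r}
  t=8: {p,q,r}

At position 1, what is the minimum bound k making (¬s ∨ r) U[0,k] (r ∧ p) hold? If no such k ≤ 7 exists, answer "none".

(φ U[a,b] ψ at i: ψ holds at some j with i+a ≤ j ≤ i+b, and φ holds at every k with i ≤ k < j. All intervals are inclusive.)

none

Need earliest j ≥ 1 with (r ∧ p), and (¬s ∨ r) at every k in [1,j-1].
  j=1: rhs fails.
  j=2: rhs fails.
  j=3: rhs fails.
  j=4: rhs holds but lhs fails at k=2.
  j=5: rhs fails.
  j=6: rhs fails.
  j=7: rhs holds but lhs fails at k=2.
  j=8: rhs holds but lhs fails at k=2.
No witness within the range → none.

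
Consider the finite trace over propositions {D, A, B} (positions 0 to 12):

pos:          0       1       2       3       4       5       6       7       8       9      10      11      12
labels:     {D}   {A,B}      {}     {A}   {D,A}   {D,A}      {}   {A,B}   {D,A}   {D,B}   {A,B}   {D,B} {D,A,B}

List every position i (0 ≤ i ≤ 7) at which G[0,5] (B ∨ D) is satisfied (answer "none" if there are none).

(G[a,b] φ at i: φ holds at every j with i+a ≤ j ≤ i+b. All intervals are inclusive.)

7

Evaluate at each i in [0,7]:
  i=0: ✗ (fails at j=2)
  i=1: ✗ (fails at j=2)
  i=2: ✗ (fails at j=2)
  i=3: ✗ (fails at j=3)
  i=4: ✗ (fails at j=6)
  i=5: ✗ (fails at j=6)
  i=6: ✗ (fails at j=6)
  i=7: ✓ (all of [7,12])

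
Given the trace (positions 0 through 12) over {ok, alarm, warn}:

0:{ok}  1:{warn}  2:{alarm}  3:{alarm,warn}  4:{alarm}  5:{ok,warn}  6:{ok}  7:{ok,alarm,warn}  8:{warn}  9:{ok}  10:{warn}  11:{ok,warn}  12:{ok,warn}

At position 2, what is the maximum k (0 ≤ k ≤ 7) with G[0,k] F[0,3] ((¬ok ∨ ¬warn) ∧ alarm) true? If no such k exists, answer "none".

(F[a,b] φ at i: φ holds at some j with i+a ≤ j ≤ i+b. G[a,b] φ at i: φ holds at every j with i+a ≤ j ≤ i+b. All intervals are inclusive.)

F[0,3] ((¬ok ∨ ¬warn) ∧ alarm) must hold from j=2 onward; find where it first fails.
  j=2: holds
  j=3: holds
  j=4: holds
  j=5: fails
Holds on [2,4], so largest k = 2.

2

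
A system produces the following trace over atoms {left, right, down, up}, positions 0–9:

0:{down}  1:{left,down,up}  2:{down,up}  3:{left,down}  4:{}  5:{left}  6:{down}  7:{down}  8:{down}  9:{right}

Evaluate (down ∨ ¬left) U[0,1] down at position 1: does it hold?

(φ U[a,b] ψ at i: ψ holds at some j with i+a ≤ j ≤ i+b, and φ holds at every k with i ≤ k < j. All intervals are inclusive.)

Holds

Need some j in [1,2] with down, and (down ∨ ¬left) at every k in [1,j-1].
  j=1: down holds; no prefix to check → satisfied.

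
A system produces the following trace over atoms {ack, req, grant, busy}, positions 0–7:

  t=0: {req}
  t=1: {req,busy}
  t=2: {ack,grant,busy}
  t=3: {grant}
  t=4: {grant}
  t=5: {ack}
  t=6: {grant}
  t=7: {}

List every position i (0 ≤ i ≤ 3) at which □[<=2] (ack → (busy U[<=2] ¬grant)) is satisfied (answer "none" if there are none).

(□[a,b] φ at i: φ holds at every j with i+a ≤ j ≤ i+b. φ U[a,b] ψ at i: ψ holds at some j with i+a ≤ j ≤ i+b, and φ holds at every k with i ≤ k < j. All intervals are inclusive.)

Evaluate at each i in [0,3]:
  i=0: ✗ (fails at j=2)
  i=1: ✗ (fails at j=2)
  i=2: ✗ (fails at j=2)
  i=3: ✓ (all of [3,5])

3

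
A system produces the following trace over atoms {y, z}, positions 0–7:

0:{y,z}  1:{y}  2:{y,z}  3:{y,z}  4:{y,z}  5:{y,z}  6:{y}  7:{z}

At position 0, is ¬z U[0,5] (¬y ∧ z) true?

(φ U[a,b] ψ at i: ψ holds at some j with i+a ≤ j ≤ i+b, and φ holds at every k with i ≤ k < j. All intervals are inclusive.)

Need some j in [0,5] with (¬y ∧ z), and ¬z at every k in [0,j-1].
  j=0: (¬y ∧ z) false.
  j=1: (¬y ∧ z) false.
  j=2: (¬y ∧ z) false.
  j=3: (¬y ∧ z) false.
  j=4: (¬y ∧ z) false.
  j=5: (¬y ∧ z) false.
No j in the window works → until fails.

No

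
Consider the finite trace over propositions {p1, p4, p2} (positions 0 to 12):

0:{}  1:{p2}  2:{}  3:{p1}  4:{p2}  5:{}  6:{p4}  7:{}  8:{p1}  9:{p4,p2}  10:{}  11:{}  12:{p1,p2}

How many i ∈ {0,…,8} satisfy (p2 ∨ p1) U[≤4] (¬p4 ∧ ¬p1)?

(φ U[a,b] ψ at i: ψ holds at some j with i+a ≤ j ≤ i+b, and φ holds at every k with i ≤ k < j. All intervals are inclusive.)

8

Evaluate at each i in [0,8]:
  i=0: ✓ (rhs at j=0)
  i=1: ✓ (rhs at j=1)
  i=2: ✓ (rhs at j=2)
  i=3: ✓ (rhs at j=4; lhs holds on [3,3])
  i=4: ✓ (rhs at j=4)
  i=5: ✓ (rhs at j=5)
  i=6: ✗ (lhs fails at k=6 before rhs at j=7)
  i=7: ✓ (rhs at j=7)
  i=8: ✓ (rhs at j=10; lhs holds on [8,9])
Positions where it holds: {0, 1, 2, 3, 4, 5, 7, 8} → 8.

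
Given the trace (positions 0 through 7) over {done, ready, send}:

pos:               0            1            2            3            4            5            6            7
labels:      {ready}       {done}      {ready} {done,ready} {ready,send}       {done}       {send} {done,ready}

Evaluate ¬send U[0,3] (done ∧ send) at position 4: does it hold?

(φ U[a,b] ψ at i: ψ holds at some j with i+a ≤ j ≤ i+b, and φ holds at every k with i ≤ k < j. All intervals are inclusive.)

Need some j in [4,7] with (done ∧ send), and ¬send at every k in [4,j-1].
  j=4: (done ∧ send) false.
  j=5: (done ∧ send) false.
  j=6: (done ∧ send) false.
  j=7: (done ∧ send) false.
No j in the window works → until fails.

False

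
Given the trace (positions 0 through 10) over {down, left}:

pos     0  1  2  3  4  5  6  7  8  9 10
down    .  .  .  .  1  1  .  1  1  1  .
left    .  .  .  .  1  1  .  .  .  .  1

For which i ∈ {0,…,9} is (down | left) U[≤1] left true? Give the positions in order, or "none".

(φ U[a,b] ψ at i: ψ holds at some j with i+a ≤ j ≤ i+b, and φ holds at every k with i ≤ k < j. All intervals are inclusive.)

4, 5, 9

Evaluate at each i in [0,9]:
  i=0: ✗ (no rhs in [0,1])
  i=1: ✗ (no rhs in [1,2])
  i=2: ✗ (no rhs in [2,3])
  i=3: ✗ (lhs fails at k=3 before rhs at j=4)
  i=4: ✓ (rhs at j=4)
  i=5: ✓ (rhs at j=5)
  i=6: ✗ (no rhs in [6,7])
  i=7: ✗ (no rhs in [7,8])
  i=8: ✗ (no rhs in [8,9])
  i=9: ✓ (rhs at j=10; lhs holds on [9,9])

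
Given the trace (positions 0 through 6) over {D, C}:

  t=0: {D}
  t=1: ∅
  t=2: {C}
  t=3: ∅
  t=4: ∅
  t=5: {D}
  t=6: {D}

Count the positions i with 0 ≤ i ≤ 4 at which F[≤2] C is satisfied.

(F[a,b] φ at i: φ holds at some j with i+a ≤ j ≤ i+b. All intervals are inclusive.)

3

Evaluate at each i in [0,4]:
  i=0: ✓ (witness j=2)
  i=1: ✓ (witness j=2)
  i=2: ✓ (witness j=2)
  i=3: ✗ (none in [3,5])
  i=4: ✗ (none in [4,6])
Positions where it holds: {0, 1, 2} → 3.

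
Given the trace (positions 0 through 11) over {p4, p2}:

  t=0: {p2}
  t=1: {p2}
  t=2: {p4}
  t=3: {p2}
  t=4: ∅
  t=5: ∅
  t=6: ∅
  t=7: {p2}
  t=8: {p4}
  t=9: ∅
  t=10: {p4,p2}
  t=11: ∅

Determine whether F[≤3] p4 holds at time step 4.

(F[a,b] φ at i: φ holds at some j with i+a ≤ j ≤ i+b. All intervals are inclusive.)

Does not hold

Check p4 at each j in [4,7]:
  j=4: false
  j=5: false
  j=6: false
  j=7: false
No position in the window satisfies it → formula fails.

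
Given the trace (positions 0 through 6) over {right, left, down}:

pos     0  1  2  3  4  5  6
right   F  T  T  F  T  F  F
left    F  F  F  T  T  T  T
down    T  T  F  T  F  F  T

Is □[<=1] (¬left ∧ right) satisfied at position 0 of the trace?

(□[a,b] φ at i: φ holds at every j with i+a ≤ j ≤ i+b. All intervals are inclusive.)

Check (¬left ∧ right) at every j in [0,1]:
  j=0: false
  j=1: true
Fails at j=0 → formula fails.

Does not hold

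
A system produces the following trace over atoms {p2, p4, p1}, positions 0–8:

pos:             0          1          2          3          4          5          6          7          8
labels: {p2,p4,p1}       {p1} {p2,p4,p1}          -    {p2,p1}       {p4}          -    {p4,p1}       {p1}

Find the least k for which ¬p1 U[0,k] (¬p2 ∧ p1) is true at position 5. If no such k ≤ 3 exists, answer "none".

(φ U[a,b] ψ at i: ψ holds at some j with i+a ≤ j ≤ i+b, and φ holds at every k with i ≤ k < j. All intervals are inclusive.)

Need earliest j ≥ 5 with (¬p2 ∧ p1), and ¬p1 at every k in [5,j-1].
  j=5: rhs fails.
  j=6: rhs fails.
  j=7: rhs holds; lhs holds on [5,6]. k = 2.

2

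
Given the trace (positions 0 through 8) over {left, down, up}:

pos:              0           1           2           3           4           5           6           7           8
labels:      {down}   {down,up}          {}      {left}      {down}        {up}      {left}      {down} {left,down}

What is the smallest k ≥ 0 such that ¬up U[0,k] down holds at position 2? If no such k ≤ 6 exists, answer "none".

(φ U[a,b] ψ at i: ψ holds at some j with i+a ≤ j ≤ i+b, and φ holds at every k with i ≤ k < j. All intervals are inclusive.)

Need earliest j ≥ 2 with down, and ¬up at every k in [2,j-1].
  j=2: rhs fails.
  j=3: rhs fails.
  j=4: rhs holds; lhs holds on [2,3]. k = 2.

2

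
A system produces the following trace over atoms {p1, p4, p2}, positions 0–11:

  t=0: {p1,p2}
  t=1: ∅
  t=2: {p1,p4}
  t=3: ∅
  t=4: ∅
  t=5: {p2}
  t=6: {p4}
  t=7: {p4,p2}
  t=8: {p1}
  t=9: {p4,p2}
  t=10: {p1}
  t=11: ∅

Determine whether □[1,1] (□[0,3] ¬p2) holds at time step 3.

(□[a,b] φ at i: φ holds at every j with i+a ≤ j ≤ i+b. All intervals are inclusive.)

False

Check □[0,3] ¬p2 at every j in [4,4]:
  j=4: fails at 5
Fails at j=4 → formula fails.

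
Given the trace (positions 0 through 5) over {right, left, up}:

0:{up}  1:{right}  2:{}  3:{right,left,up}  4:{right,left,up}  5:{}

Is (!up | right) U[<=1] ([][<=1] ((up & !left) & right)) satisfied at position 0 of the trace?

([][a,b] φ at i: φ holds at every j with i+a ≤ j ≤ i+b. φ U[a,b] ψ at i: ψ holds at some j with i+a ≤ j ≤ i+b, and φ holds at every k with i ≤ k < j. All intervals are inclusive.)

Need some j in [0,1] with [][<=1] ((up & !left) & right), and (!up | right) at every k in [0,j-1].
  j=0: [][<=1] ((up & !left) & right) — fails at 0.
  j=1: [][<=1] ((up & !left) & right) — fails at 1.
No j in the window works → until fails.

Does not hold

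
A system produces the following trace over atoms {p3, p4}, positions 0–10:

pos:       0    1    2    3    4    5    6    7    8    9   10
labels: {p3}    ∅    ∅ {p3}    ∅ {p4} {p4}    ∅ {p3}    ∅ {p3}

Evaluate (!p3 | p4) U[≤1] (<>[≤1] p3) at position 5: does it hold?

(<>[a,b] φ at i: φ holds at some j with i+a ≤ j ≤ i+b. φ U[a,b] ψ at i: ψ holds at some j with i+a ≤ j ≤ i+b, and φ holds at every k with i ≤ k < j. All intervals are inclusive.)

False

Need some j in [5,6] with <>[≤1] p3, and (!p3 | p4) at every k in [5,j-1].
  j=5: <>[≤1] p3 — fails (none in [5,6]).
  j=6: <>[≤1] p3 — fails (none in [6,7]).
No j in the window works → until fails.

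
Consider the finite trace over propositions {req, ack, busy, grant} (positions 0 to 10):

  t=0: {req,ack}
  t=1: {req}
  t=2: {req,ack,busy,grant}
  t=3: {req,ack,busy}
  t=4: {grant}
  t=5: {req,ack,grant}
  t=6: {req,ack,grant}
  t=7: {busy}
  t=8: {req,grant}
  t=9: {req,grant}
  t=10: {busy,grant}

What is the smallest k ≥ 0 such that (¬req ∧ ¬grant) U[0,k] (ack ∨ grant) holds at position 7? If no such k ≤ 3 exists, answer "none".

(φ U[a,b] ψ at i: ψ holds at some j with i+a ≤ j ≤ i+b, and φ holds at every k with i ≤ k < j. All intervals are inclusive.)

1

Need earliest j ≥ 7 with (ack ∨ grant), and (¬req ∧ ¬grant) at every k in [7,j-1].
  j=7: rhs fails.
  j=8: rhs holds; lhs holds on [7,7]. k = 1.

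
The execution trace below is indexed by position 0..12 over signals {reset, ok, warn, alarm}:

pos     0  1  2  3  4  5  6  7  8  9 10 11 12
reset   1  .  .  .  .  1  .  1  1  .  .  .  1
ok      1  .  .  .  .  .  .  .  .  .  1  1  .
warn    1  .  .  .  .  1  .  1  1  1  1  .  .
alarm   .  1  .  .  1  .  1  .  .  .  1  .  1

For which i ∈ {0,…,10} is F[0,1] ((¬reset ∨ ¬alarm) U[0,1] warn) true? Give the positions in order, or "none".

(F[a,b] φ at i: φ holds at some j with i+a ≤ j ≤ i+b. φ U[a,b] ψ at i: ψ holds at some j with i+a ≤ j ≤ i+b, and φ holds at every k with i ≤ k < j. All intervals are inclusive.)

0, 3, 4, 5, 6, 7, 8, 9, 10

Evaluate at each i in [0,10]:
  i=0: ✓ (witness j=0)
  i=1: ✗ (none in [1,2])
  i=2: ✗ (none in [2,3])
  i=3: ✓ (witness j=4)
  i=4: ✓ (witness j=4)
  i=5: ✓ (witness j=5)
  i=6: ✓ (witness j=6)
  i=7: ✓ (witness j=7)
  i=8: ✓ (witness j=8)
  i=9: ✓ (witness j=9)
  i=10: ✓ (witness j=10)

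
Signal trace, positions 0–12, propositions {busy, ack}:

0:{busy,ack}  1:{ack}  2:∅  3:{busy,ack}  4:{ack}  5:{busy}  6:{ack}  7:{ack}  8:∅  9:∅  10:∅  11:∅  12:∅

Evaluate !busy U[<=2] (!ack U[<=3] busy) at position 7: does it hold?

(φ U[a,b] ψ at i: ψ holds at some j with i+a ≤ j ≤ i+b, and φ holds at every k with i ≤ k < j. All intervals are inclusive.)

No

Need some j in [7,9] with (!ack U[<=3] busy), and !busy at every k in [7,j-1].
  j=7: (!ack U[<=3] busy) — fails.
  j=8: (!ack U[<=3] busy) — fails.
  j=9: (!ack U[<=3] busy) — fails.
No j in the window works → until fails.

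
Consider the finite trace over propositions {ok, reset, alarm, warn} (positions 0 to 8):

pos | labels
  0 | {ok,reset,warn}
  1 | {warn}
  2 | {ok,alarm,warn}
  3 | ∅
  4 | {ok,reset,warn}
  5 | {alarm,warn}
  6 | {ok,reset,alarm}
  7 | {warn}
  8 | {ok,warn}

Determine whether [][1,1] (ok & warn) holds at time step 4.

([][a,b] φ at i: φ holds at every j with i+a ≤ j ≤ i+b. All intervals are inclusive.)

False

Check (ok & warn) at every j in [5,5]:
  j=5: false
Fails at j=5 → formula fails.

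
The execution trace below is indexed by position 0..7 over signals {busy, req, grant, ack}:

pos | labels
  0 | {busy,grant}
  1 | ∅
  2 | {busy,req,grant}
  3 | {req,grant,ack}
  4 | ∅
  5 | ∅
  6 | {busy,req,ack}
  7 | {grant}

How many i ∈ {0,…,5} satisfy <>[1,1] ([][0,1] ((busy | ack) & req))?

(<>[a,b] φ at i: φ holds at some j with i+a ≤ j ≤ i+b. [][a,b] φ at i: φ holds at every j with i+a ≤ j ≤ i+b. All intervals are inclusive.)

Evaluate at each i in [0,5]:
  i=0: ✗ (none in [1,1])
  i=1: ✓ (witness j=2)
  i=2: ✗ (none in [3,3])
  i=3: ✗ (none in [4,4])
  i=4: ✗ (none in [5,5])
  i=5: ✗ (none in [6,6])
Positions where it holds: {1} → 1.

1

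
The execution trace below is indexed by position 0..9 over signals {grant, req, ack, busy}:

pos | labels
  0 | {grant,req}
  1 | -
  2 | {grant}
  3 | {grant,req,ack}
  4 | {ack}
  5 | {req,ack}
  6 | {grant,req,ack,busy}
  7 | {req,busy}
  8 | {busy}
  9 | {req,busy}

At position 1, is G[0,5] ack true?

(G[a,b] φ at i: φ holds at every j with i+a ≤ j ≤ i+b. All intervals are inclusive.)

No

Check ack at every j in [1,6]:
  j=1: false
  j=2: false
  j=3: true
  j=4: true
  j=5: true
  j=6: true
Fails at j=1 → formula fails.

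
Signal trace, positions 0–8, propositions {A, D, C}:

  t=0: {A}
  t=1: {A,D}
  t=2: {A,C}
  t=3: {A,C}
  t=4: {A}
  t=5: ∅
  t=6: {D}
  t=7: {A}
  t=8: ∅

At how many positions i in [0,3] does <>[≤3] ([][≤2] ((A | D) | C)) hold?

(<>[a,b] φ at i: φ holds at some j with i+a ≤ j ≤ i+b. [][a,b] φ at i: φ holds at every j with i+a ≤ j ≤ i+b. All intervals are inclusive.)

Evaluate at each i in [0,3]:
  i=0: ✓ (witness j=0)
  i=1: ✓ (witness j=1)
  i=2: ✓ (witness j=2)
  i=3: ✗ (none in [3,6])
Positions where it holds: {0, 1, 2} → 3.

3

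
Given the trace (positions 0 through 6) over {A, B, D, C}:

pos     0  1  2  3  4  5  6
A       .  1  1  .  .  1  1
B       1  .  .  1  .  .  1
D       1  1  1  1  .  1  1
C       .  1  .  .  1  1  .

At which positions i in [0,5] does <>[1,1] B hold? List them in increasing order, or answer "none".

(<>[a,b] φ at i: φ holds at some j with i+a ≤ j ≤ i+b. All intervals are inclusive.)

2, 5

Evaluate at each i in [0,5]:
  i=0: ✗ (none in [1,1])
  i=1: ✗ (none in [2,2])
  i=2: ✓ (witness j=3)
  i=3: ✗ (none in [4,4])
  i=4: ✗ (none in [5,5])
  i=5: ✓ (witness j=6)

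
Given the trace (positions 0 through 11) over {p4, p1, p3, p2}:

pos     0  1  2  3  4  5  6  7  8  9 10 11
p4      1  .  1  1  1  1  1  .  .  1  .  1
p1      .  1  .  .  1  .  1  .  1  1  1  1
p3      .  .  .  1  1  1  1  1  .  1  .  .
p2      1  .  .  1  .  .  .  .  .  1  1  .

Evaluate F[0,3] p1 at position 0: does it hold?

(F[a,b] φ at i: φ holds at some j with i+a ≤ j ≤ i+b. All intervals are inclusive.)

Check p1 at each j in [0,3]:
  j=0: false
  j=1: true
  j=2: false
  j=3: false
Found at j=1 → formula holds.

True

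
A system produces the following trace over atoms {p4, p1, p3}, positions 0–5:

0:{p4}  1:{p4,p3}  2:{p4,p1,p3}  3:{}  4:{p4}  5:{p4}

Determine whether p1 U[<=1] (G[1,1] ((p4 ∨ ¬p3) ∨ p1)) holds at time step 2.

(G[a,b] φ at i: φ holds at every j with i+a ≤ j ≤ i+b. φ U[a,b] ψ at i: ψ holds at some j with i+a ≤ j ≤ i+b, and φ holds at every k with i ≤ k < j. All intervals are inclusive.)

Need some j in [2,3] with G[1,1] ((p4 ∨ ¬p3) ∨ p1), and p1 at every k in [2,j-1].
  j=2: G[1,1] ((p4 ∨ ¬p3) ∨ p1) holds; no prefix to check → satisfied.

True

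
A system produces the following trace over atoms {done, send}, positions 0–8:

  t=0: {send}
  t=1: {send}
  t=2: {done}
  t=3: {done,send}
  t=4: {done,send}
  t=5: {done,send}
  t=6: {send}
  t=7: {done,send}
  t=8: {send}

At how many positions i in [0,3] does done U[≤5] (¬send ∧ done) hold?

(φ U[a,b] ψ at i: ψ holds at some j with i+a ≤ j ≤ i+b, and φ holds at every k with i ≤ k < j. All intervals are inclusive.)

Evaluate at each i in [0,3]:
  i=0: ✗ (lhs fails at k=0 before rhs at j=2)
  i=1: ✗ (lhs fails at k=1 before rhs at j=2)
  i=2: ✓ (rhs at j=2)
  i=3: ✗ (no rhs in [3,8])
Positions where it holds: {2} → 1.

1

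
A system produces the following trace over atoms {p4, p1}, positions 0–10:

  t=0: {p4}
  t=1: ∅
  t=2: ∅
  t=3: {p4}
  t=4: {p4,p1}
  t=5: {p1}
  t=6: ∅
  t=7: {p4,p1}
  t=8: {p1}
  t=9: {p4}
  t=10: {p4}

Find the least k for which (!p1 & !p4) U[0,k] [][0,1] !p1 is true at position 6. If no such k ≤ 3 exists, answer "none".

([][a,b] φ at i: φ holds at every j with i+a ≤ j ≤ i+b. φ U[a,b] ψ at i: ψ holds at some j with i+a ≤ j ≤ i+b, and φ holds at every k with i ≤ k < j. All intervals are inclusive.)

none

Need earliest j ≥ 6 with [][0,1] !p1, and (!p1 & !p4) at every k in [6,j-1].
  j=6: rhs fails.
  j=7: rhs fails.
  j=8: rhs fails.
  j=9: rhs holds but lhs fails at k=7.
No witness within the range → none.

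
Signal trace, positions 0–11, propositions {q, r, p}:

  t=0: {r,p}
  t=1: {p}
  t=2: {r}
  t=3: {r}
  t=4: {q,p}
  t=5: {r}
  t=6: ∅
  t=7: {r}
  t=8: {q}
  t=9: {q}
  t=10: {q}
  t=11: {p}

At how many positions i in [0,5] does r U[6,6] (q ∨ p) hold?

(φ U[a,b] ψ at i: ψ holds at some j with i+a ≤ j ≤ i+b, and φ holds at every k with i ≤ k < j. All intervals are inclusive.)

Evaluate at each i in [0,5]:
  i=0: ✗ (no rhs in [6,6])
  i=1: ✗ (no rhs in [7,7])
  i=2: ✗ (lhs fails at k=4 before rhs at j=8)
  i=3: ✗ (lhs fails at k=4 before rhs at j=9)
  i=4: ✗ (lhs fails at k=4 before rhs at j=10)
  i=5: ✗ (lhs fails at k=6 before rhs at j=11)
Positions where it holds: {} → 0.

0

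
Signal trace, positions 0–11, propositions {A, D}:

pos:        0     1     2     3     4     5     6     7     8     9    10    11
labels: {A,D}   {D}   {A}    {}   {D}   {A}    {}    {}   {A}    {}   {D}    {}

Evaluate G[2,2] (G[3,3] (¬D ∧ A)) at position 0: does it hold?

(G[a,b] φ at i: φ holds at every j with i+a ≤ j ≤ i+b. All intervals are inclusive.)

True

Check G[3,3] (¬D ∧ A) at every j in [2,2]:
  j=2: holds on [5,5]
All positions satisfy it → formula holds.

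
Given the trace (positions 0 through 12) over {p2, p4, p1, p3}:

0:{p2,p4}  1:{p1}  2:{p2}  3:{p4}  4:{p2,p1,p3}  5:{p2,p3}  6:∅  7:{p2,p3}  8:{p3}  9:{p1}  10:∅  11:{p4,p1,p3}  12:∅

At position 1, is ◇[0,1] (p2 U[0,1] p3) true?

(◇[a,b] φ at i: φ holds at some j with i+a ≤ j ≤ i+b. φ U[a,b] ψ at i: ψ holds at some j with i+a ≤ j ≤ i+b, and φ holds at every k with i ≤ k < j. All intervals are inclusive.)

Check (p2 U[0,1] p3) at each j in [1,2]:
  j=1: fails
  j=2: fails
No position in the window satisfies it → formula fails.

Does not hold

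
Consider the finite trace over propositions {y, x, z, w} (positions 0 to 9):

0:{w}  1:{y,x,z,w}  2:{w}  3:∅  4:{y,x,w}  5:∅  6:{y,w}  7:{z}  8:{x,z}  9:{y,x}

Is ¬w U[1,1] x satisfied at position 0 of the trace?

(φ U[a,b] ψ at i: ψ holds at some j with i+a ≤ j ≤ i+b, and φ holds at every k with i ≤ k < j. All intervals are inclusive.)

Need some j in [1,1] with x, and ¬w at every k in [0,j-1].
  j=1: x holds, but ¬w fails at k=0 → not this j.
No j in the window works → until fails.

Does not hold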